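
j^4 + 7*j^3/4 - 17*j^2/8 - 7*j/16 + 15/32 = (j - 3/4)*(j - 1/2)*(j + 1/2)*(j + 5/2)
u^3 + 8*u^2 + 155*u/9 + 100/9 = (u + 4/3)*(u + 5/3)*(u + 5)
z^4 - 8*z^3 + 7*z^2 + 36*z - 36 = (z - 6)*(z - 3)*(z - 1)*(z + 2)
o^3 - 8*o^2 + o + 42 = (o - 7)*(o - 3)*(o + 2)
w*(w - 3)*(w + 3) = w^3 - 9*w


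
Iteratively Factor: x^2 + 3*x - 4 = (x + 4)*(x - 1)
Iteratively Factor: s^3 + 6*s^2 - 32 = (s + 4)*(s^2 + 2*s - 8) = (s + 4)^2*(s - 2)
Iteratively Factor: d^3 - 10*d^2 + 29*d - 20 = (d - 4)*(d^2 - 6*d + 5) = (d - 5)*(d - 4)*(d - 1)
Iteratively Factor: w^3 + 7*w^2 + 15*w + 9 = (w + 3)*(w^2 + 4*w + 3) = (w + 3)^2*(w + 1)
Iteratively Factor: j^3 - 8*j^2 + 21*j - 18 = (j - 3)*(j^2 - 5*j + 6) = (j - 3)*(j - 2)*(j - 3)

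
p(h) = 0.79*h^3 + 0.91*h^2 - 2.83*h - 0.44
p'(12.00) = 360.29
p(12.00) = 1461.76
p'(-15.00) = 503.12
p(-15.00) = -2419.49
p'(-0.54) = -3.12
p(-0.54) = 1.23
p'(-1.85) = 1.91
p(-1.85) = 2.91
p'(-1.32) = -1.10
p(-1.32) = 3.06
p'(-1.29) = -1.23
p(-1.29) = 3.03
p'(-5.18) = 51.34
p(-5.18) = -71.17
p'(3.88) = 39.91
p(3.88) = 48.42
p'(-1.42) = -0.64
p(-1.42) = 3.15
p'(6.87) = 121.53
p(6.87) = 279.22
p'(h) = 2.37*h^2 + 1.82*h - 2.83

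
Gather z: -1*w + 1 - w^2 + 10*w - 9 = -w^2 + 9*w - 8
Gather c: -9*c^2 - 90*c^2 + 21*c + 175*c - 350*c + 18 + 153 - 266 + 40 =-99*c^2 - 154*c - 55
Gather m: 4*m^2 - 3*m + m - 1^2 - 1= 4*m^2 - 2*m - 2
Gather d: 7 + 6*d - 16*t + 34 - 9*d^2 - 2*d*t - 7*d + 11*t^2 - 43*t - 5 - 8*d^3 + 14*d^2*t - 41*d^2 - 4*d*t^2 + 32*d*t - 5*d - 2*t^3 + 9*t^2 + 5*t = -8*d^3 + d^2*(14*t - 50) + d*(-4*t^2 + 30*t - 6) - 2*t^3 + 20*t^2 - 54*t + 36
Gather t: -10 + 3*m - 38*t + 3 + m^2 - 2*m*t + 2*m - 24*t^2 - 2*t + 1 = m^2 + 5*m - 24*t^2 + t*(-2*m - 40) - 6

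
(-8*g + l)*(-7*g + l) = 56*g^2 - 15*g*l + l^2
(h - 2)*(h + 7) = h^2 + 5*h - 14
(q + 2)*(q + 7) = q^2 + 9*q + 14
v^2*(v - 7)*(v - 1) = v^4 - 8*v^3 + 7*v^2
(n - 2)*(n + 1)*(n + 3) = n^3 + 2*n^2 - 5*n - 6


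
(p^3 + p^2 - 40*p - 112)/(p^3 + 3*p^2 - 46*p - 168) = (p + 4)/(p + 6)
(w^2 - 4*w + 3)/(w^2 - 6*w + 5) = (w - 3)/(w - 5)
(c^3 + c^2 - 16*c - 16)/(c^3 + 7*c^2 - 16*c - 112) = (c + 1)/(c + 7)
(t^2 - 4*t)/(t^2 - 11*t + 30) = t*(t - 4)/(t^2 - 11*t + 30)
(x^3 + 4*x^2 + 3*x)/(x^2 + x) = x + 3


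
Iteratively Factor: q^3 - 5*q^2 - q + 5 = (q - 1)*(q^2 - 4*q - 5) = (q - 5)*(q - 1)*(q + 1)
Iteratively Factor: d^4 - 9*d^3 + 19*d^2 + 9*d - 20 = (d - 1)*(d^3 - 8*d^2 + 11*d + 20) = (d - 4)*(d - 1)*(d^2 - 4*d - 5) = (d - 5)*(d - 4)*(d - 1)*(d + 1)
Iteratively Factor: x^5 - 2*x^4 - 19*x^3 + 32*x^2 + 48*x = (x + 1)*(x^4 - 3*x^3 - 16*x^2 + 48*x) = x*(x + 1)*(x^3 - 3*x^2 - 16*x + 48) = x*(x - 4)*(x + 1)*(x^2 + x - 12) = x*(x - 4)*(x + 1)*(x + 4)*(x - 3)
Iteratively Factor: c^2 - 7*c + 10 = (c - 2)*(c - 5)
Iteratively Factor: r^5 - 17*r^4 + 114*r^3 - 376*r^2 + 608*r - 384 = (r - 4)*(r^4 - 13*r^3 + 62*r^2 - 128*r + 96) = (r - 4)*(r - 2)*(r^3 - 11*r^2 + 40*r - 48) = (r - 4)*(r - 3)*(r - 2)*(r^2 - 8*r + 16) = (r - 4)^2*(r - 3)*(r - 2)*(r - 4)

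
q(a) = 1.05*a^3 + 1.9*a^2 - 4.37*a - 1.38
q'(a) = 3.15*a^2 + 3.8*a - 4.37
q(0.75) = -3.15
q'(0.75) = 0.25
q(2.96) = 29.56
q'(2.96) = 34.48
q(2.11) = 7.72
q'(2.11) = 17.67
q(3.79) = 66.51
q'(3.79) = 55.28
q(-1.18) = 4.70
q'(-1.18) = -4.47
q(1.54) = 0.23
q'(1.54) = 8.95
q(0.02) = -1.47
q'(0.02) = -4.29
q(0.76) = -3.14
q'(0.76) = 0.34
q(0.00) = -1.38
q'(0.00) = -4.37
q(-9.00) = -573.60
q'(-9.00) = 216.58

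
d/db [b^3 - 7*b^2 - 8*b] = 3*b^2 - 14*b - 8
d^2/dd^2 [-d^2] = -2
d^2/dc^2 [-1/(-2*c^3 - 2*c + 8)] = (-3*c*(c^3 + c - 4) + (3*c^2 + 1)^2)/(c^3 + c - 4)^3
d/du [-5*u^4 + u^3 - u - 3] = -20*u^3 + 3*u^2 - 1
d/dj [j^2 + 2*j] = 2*j + 2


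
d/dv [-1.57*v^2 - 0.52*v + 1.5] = -3.14*v - 0.52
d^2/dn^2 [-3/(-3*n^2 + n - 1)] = 6*(-9*n^2 + 3*n + (6*n - 1)^2 - 3)/(3*n^2 - n + 1)^3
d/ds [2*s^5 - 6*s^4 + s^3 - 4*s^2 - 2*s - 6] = 10*s^4 - 24*s^3 + 3*s^2 - 8*s - 2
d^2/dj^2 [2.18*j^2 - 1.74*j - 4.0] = 4.36000000000000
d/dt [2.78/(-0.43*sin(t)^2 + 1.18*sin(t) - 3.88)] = (2.3908*sin(t) - 3.2804)*cos(t)/(0.43*sin(t)^2 - 1.18*sin(t) + 3.88)^2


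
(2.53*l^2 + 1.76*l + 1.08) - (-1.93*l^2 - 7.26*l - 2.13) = 4.46*l^2 + 9.02*l + 3.21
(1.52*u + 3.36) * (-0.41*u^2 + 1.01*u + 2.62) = -0.6232*u^3 + 0.1576*u^2 + 7.376*u + 8.8032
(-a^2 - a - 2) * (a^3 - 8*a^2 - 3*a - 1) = -a^5 + 7*a^4 + 9*a^3 + 20*a^2 + 7*a + 2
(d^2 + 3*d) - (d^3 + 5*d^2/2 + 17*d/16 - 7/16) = -d^3 - 3*d^2/2 + 31*d/16 + 7/16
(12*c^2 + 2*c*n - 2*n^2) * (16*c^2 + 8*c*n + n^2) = 192*c^4 + 128*c^3*n - 4*c^2*n^2 - 14*c*n^3 - 2*n^4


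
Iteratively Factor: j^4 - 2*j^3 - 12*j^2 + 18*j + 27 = (j - 3)*(j^3 + j^2 - 9*j - 9) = (j - 3)^2*(j^2 + 4*j + 3) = (j - 3)^2*(j + 3)*(j + 1)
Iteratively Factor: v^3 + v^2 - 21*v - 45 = (v - 5)*(v^2 + 6*v + 9) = (v - 5)*(v + 3)*(v + 3)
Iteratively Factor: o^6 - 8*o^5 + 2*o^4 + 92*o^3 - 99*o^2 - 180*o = (o + 3)*(o^5 - 11*o^4 + 35*o^3 - 13*o^2 - 60*o) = (o - 4)*(o + 3)*(o^4 - 7*o^3 + 7*o^2 + 15*o) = (o - 4)*(o - 3)*(o + 3)*(o^3 - 4*o^2 - 5*o) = o*(o - 4)*(o - 3)*(o + 3)*(o^2 - 4*o - 5) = o*(o - 5)*(o - 4)*(o - 3)*(o + 3)*(o + 1)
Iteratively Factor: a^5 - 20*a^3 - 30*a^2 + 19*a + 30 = (a + 2)*(a^4 - 2*a^3 - 16*a^2 + 2*a + 15) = (a + 1)*(a + 2)*(a^3 - 3*a^2 - 13*a + 15) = (a - 5)*(a + 1)*(a + 2)*(a^2 + 2*a - 3) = (a - 5)*(a - 1)*(a + 1)*(a + 2)*(a + 3)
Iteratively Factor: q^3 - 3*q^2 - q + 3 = (q + 1)*(q^2 - 4*q + 3) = (q - 1)*(q + 1)*(q - 3)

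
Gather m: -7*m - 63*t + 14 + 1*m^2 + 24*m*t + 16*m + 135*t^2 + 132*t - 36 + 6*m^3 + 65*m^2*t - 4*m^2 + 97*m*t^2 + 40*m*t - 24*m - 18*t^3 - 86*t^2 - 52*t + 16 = 6*m^3 + m^2*(65*t - 3) + m*(97*t^2 + 64*t - 15) - 18*t^3 + 49*t^2 + 17*t - 6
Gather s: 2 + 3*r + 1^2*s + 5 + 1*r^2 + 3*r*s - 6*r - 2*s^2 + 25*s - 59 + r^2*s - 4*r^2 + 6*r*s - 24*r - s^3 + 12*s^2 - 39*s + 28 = -3*r^2 - 27*r - s^3 + 10*s^2 + s*(r^2 + 9*r - 13) - 24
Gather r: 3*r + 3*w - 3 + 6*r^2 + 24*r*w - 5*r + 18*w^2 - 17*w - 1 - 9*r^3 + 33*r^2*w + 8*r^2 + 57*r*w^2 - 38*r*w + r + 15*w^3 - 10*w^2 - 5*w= -9*r^3 + r^2*(33*w + 14) + r*(57*w^2 - 14*w - 1) + 15*w^3 + 8*w^2 - 19*w - 4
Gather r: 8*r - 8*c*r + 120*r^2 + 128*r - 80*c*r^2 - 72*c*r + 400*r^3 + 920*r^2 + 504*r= 400*r^3 + r^2*(1040 - 80*c) + r*(640 - 80*c)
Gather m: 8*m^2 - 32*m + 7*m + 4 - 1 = 8*m^2 - 25*m + 3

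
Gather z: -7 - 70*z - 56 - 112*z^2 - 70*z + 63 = -112*z^2 - 140*z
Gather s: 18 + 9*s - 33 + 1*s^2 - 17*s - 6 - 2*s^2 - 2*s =-s^2 - 10*s - 21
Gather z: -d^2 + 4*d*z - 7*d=-d^2 + 4*d*z - 7*d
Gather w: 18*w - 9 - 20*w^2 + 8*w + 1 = -20*w^2 + 26*w - 8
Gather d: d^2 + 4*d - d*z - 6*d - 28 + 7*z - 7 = d^2 + d*(-z - 2) + 7*z - 35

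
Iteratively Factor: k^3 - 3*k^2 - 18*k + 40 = (k - 2)*(k^2 - k - 20) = (k - 2)*(k + 4)*(k - 5)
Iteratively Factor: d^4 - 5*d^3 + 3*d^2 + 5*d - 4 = (d - 4)*(d^3 - d^2 - d + 1) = (d - 4)*(d + 1)*(d^2 - 2*d + 1) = (d - 4)*(d - 1)*(d + 1)*(d - 1)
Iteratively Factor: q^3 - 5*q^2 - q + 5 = (q - 5)*(q^2 - 1) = (q - 5)*(q + 1)*(q - 1)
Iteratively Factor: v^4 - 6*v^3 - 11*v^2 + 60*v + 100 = (v - 5)*(v^3 - v^2 - 16*v - 20) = (v - 5)*(v + 2)*(v^2 - 3*v - 10) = (v - 5)^2*(v + 2)*(v + 2)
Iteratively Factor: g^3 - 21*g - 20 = (g + 1)*(g^2 - g - 20) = (g + 1)*(g + 4)*(g - 5)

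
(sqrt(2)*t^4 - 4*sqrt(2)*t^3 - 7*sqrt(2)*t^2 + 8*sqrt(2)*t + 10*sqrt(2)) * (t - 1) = sqrt(2)*t^5 - 5*sqrt(2)*t^4 - 3*sqrt(2)*t^3 + 15*sqrt(2)*t^2 + 2*sqrt(2)*t - 10*sqrt(2)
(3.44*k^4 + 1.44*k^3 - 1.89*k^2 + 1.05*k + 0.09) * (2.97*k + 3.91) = 10.2168*k^5 + 17.7272*k^4 + 0.0171000000000001*k^3 - 4.2714*k^2 + 4.3728*k + 0.3519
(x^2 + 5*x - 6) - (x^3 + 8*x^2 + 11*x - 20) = -x^3 - 7*x^2 - 6*x + 14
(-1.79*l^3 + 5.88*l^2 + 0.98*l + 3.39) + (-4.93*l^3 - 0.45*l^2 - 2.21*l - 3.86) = -6.72*l^3 + 5.43*l^2 - 1.23*l - 0.47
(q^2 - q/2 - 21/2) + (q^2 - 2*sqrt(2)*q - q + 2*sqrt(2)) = 2*q^2 - 2*sqrt(2)*q - 3*q/2 - 21/2 + 2*sqrt(2)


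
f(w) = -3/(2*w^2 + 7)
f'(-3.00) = -0.06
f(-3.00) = -0.12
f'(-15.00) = 0.00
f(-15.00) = -0.00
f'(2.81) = 0.06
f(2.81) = -0.13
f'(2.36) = 0.09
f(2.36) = -0.17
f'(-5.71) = -0.01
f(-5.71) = -0.04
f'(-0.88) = -0.14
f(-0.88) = -0.35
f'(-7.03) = -0.01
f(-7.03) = -0.03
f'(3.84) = 0.03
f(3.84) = -0.08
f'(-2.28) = -0.09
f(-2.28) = -0.17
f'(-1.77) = -0.12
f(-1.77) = -0.23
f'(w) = 12*w/(2*w^2 + 7)^2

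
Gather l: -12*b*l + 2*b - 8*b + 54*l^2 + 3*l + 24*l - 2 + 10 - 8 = -6*b + 54*l^2 + l*(27 - 12*b)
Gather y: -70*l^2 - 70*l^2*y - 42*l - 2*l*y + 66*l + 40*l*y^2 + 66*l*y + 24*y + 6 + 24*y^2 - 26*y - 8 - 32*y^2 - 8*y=-70*l^2 + 24*l + y^2*(40*l - 8) + y*(-70*l^2 + 64*l - 10) - 2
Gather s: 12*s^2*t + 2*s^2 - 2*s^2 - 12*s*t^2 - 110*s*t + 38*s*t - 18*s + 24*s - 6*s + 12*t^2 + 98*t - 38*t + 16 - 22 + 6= 12*s^2*t + s*(-12*t^2 - 72*t) + 12*t^2 + 60*t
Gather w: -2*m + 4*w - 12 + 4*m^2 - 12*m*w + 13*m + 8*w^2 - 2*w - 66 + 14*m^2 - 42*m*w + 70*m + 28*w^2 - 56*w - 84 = 18*m^2 + 81*m + 36*w^2 + w*(-54*m - 54) - 162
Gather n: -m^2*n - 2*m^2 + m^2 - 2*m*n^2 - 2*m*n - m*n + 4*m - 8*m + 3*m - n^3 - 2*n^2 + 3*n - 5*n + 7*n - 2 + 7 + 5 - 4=-m^2 - m - n^3 + n^2*(-2*m - 2) + n*(-m^2 - 3*m + 5) + 6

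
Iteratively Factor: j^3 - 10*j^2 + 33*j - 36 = (j - 3)*(j^2 - 7*j + 12) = (j - 3)^2*(j - 4)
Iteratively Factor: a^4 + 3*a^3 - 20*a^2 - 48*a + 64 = (a + 4)*(a^3 - a^2 - 16*a + 16) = (a - 1)*(a + 4)*(a^2 - 16) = (a - 4)*(a - 1)*(a + 4)*(a + 4)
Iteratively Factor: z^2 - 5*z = (z)*(z - 5)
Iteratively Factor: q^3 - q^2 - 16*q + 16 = (q - 4)*(q^2 + 3*q - 4) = (q - 4)*(q + 4)*(q - 1)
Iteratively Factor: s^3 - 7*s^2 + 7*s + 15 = (s - 5)*(s^2 - 2*s - 3) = (s - 5)*(s - 3)*(s + 1)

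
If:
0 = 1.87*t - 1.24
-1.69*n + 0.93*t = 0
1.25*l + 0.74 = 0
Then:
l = -0.59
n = 0.36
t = 0.66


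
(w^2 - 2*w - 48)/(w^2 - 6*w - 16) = (w + 6)/(w + 2)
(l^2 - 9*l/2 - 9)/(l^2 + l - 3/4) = 2*(l - 6)/(2*l - 1)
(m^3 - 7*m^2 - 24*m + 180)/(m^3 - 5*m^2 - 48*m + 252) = (m + 5)/(m + 7)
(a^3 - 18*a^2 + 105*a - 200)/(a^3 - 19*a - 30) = (a^2 - 13*a + 40)/(a^2 + 5*a + 6)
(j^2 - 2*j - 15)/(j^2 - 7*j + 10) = (j + 3)/(j - 2)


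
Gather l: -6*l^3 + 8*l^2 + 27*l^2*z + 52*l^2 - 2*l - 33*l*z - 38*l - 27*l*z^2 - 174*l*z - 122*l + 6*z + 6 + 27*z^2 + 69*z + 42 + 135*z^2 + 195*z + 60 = -6*l^3 + l^2*(27*z + 60) + l*(-27*z^2 - 207*z - 162) + 162*z^2 + 270*z + 108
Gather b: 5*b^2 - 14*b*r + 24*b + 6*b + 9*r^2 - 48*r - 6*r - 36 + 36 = 5*b^2 + b*(30 - 14*r) + 9*r^2 - 54*r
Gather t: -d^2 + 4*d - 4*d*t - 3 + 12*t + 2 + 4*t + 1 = -d^2 + 4*d + t*(16 - 4*d)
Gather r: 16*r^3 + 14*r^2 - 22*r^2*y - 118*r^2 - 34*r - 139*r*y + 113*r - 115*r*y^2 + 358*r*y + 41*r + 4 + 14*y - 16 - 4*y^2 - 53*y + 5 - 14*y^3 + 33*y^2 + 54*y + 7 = 16*r^3 + r^2*(-22*y - 104) + r*(-115*y^2 + 219*y + 120) - 14*y^3 + 29*y^2 + 15*y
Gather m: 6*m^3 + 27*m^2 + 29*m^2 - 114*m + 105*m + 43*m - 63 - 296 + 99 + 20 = 6*m^3 + 56*m^2 + 34*m - 240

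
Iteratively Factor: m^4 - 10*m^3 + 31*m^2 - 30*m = (m - 2)*(m^3 - 8*m^2 + 15*m) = m*(m - 2)*(m^2 - 8*m + 15) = m*(m - 5)*(m - 2)*(m - 3)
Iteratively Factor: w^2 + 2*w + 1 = (w + 1)*(w + 1)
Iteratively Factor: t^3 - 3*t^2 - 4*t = (t)*(t^2 - 3*t - 4) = t*(t + 1)*(t - 4)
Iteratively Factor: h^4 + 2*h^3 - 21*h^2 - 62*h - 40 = (h + 4)*(h^3 - 2*h^2 - 13*h - 10) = (h + 2)*(h + 4)*(h^2 - 4*h - 5) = (h - 5)*(h + 2)*(h + 4)*(h + 1)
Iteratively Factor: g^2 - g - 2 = (g - 2)*(g + 1)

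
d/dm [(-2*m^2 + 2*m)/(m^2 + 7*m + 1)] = 2*(-8*m^2 - 2*m + 1)/(m^4 + 14*m^3 + 51*m^2 + 14*m + 1)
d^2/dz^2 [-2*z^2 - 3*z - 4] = -4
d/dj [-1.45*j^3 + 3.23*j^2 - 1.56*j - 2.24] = -4.35*j^2 + 6.46*j - 1.56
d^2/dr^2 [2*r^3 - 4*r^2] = 12*r - 8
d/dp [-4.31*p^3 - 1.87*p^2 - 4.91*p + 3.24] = -12.93*p^2 - 3.74*p - 4.91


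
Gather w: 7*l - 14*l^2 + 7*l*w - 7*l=-14*l^2 + 7*l*w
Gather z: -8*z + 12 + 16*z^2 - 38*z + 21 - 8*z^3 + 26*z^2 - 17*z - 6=-8*z^3 + 42*z^2 - 63*z + 27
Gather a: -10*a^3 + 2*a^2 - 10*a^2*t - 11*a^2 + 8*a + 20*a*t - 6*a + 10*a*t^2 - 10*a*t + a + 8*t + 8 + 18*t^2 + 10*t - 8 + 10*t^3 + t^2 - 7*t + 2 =-10*a^3 + a^2*(-10*t - 9) + a*(10*t^2 + 10*t + 3) + 10*t^3 + 19*t^2 + 11*t + 2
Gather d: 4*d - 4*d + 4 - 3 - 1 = 0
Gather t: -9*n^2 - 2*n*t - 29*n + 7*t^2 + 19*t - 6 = -9*n^2 - 29*n + 7*t^2 + t*(19 - 2*n) - 6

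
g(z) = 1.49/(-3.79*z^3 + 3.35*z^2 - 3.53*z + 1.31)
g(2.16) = -0.05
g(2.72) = -0.02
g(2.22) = -0.05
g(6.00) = -0.00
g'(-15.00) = 0.00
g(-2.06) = 0.03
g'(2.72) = 0.03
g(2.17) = -0.05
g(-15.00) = 0.00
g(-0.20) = 0.68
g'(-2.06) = 0.03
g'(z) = 1.49*(11.37*z^2 - 6.7*z + 3.53)/(-3.79*z^3 + 3.35*z^2 - 3.53*z + 1.31)^2 = (16.9413*z^2 - 9.983*z + 5.2597)/(3.79*z^3 - 3.35*z^2 + 3.53*z - 1.31)^2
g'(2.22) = 0.07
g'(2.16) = 0.08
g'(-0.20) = 1.67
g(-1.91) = 0.03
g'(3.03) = 0.02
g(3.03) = -0.02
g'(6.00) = 0.00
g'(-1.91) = 0.04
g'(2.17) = 0.07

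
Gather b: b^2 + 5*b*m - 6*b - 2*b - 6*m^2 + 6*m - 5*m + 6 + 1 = b^2 + b*(5*m - 8) - 6*m^2 + m + 7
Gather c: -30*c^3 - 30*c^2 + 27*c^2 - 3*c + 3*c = -30*c^3 - 3*c^2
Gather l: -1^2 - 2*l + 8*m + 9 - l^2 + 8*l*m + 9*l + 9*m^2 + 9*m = -l^2 + l*(8*m + 7) + 9*m^2 + 17*m + 8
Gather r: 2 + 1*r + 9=r + 11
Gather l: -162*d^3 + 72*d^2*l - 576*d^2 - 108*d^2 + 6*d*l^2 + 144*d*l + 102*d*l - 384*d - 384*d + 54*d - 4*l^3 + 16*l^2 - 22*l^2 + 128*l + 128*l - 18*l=-162*d^3 - 684*d^2 - 714*d - 4*l^3 + l^2*(6*d - 6) + l*(72*d^2 + 246*d + 238)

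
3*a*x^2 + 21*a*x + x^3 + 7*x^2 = x*(3*a + x)*(x + 7)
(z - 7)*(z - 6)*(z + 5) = z^3 - 8*z^2 - 23*z + 210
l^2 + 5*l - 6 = (l - 1)*(l + 6)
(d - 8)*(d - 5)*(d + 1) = d^3 - 12*d^2 + 27*d + 40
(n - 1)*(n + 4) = n^2 + 3*n - 4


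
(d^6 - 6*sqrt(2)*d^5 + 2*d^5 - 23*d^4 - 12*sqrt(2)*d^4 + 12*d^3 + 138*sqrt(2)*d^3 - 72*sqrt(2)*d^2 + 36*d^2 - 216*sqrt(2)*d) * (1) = d^6 - 6*sqrt(2)*d^5 + 2*d^5 - 23*d^4 - 12*sqrt(2)*d^4 + 12*d^3 + 138*sqrt(2)*d^3 - 72*sqrt(2)*d^2 + 36*d^2 - 216*sqrt(2)*d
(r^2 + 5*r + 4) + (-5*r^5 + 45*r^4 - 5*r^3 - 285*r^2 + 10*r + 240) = -5*r^5 + 45*r^4 - 5*r^3 - 284*r^2 + 15*r + 244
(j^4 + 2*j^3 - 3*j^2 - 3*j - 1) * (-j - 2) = -j^5 - 4*j^4 - j^3 + 9*j^2 + 7*j + 2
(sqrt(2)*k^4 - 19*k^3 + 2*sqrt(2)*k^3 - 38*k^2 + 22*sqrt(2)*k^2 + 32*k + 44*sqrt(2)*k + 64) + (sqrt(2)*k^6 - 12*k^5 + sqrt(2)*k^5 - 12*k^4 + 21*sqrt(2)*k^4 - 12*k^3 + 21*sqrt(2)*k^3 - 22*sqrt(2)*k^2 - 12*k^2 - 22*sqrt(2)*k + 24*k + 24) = sqrt(2)*k^6 - 12*k^5 + sqrt(2)*k^5 - 12*k^4 + 22*sqrt(2)*k^4 - 31*k^3 + 23*sqrt(2)*k^3 - 50*k^2 + 22*sqrt(2)*k + 56*k + 88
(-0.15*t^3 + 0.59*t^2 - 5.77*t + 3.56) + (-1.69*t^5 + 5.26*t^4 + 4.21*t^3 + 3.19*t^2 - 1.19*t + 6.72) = -1.69*t^5 + 5.26*t^4 + 4.06*t^3 + 3.78*t^2 - 6.96*t + 10.28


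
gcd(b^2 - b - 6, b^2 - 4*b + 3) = b - 3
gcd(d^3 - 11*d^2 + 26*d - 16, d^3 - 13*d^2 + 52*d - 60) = d - 2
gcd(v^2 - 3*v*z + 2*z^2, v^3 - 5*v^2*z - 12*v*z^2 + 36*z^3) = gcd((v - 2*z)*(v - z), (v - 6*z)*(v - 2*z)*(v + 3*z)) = -v + 2*z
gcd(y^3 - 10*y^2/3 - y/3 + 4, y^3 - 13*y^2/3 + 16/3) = y^2 - y/3 - 4/3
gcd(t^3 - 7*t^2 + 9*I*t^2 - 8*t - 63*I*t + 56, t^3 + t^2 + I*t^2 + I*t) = t + I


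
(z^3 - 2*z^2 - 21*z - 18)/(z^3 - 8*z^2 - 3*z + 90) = (z + 1)/(z - 5)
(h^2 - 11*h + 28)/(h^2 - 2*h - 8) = (h - 7)/(h + 2)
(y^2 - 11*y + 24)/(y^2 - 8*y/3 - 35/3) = 3*(-y^2 + 11*y - 24)/(-3*y^2 + 8*y + 35)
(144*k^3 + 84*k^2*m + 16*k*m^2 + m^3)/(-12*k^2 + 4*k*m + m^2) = (-24*k^2 - 10*k*m - m^2)/(2*k - m)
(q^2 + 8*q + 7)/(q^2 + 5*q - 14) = (q + 1)/(q - 2)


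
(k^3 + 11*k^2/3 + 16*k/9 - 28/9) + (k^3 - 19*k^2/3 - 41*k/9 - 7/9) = 2*k^3 - 8*k^2/3 - 25*k/9 - 35/9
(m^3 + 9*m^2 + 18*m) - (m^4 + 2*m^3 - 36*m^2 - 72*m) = -m^4 - m^3 + 45*m^2 + 90*m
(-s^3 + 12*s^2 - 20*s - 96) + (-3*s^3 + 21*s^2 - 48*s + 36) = -4*s^3 + 33*s^2 - 68*s - 60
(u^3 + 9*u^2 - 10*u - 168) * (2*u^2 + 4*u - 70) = 2*u^5 + 22*u^4 - 54*u^3 - 1006*u^2 + 28*u + 11760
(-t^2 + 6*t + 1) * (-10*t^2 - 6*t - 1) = 10*t^4 - 54*t^3 - 45*t^2 - 12*t - 1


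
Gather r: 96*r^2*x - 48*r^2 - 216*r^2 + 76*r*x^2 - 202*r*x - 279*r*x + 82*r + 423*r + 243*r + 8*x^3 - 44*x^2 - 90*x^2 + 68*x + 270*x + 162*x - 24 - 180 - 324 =r^2*(96*x - 264) + r*(76*x^2 - 481*x + 748) + 8*x^3 - 134*x^2 + 500*x - 528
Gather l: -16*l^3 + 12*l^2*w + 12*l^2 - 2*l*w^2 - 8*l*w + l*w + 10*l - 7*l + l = -16*l^3 + l^2*(12*w + 12) + l*(-2*w^2 - 7*w + 4)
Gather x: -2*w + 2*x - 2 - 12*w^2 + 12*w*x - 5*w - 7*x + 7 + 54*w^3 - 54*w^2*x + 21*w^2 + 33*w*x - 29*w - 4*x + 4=54*w^3 + 9*w^2 - 36*w + x*(-54*w^2 + 45*w - 9) + 9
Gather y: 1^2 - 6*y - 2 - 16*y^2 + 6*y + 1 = -16*y^2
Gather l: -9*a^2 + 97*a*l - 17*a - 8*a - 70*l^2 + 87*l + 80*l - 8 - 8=-9*a^2 - 25*a - 70*l^2 + l*(97*a + 167) - 16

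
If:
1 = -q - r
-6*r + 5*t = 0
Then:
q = -5*t/6 - 1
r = 5*t/6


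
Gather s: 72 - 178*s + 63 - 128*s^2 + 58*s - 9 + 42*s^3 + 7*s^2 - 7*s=42*s^3 - 121*s^2 - 127*s + 126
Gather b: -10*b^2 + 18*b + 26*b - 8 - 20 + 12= -10*b^2 + 44*b - 16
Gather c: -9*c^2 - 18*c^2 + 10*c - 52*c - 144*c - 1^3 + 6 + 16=-27*c^2 - 186*c + 21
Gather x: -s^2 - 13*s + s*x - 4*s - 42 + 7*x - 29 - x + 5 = -s^2 - 17*s + x*(s + 6) - 66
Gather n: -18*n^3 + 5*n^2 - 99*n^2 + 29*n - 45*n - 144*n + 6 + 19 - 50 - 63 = -18*n^3 - 94*n^2 - 160*n - 88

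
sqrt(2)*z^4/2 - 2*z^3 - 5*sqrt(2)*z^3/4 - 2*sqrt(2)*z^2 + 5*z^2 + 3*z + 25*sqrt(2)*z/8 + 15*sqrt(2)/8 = (z - 3)*(z + 1/2)*(z - 5*sqrt(2)/2)*(sqrt(2)*z/2 + 1/2)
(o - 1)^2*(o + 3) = o^3 + o^2 - 5*o + 3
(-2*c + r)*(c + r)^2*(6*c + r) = -12*c^4 - 20*c^3*r - 3*c^2*r^2 + 6*c*r^3 + r^4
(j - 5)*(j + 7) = j^2 + 2*j - 35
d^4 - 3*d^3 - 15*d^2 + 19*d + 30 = (d - 5)*(d - 2)*(d + 1)*(d + 3)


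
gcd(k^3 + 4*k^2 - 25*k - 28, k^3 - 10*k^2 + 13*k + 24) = k + 1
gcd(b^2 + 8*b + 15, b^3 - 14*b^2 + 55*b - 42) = 1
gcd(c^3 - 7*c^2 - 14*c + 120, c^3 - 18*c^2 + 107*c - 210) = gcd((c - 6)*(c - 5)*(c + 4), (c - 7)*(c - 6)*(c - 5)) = c^2 - 11*c + 30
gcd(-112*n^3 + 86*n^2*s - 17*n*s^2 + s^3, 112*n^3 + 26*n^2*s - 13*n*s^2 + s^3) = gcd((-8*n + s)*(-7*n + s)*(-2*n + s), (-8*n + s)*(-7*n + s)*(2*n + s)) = 56*n^2 - 15*n*s + s^2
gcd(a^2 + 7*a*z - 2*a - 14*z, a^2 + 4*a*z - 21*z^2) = a + 7*z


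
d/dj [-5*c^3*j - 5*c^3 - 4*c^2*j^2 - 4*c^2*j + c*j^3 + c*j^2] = c*(-5*c^2 - 8*c*j - 4*c + 3*j^2 + 2*j)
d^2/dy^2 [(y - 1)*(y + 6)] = 2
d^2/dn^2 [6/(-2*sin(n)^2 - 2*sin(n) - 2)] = 3*(4*sin(n)^3 + 3*sin(n)^2 - 9*sin(n) - 7)*sin(n)/(sin(n)^2 + sin(n) + 1)^3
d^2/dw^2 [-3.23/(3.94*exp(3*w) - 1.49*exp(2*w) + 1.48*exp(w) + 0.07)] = (-3.23*(11.82*exp(2*w) - 2.98*exp(w) + 1.48)*(23.64*exp(2*w) - 5.96*exp(w) + 2.96)*exp(w) + (114.5358*exp(2*w) - 19.2508*exp(w) + 4.7804)*(3.94*exp(3*w) - 1.49*exp(2*w) + 1.48*exp(w) + 0.07))*exp(w)/(3.94*exp(3*w) - 1.49*exp(2*w) + 1.48*exp(w) + 0.07)^3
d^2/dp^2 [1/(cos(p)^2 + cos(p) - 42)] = (-4*sin(p)^4 + 171*sin(p)^2 - 153*cos(p)/4 - 3*cos(3*p)/4 - 81)/((cos(p) - 6)^3*(cos(p) + 7)^3)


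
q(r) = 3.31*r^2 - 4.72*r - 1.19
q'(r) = 6.62*r - 4.72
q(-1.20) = 9.24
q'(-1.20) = -12.66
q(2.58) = 8.67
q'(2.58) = 12.36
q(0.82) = -2.83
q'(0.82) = 0.71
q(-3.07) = 44.50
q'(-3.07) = -25.04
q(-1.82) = 18.36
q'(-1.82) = -16.77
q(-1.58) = 14.53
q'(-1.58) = -15.18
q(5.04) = 59.10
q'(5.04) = 28.64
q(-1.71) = 16.56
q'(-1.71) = -16.04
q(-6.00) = 146.29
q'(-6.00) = -44.44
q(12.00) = 418.81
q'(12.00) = 74.72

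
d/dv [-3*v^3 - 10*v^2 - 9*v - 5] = -9*v^2 - 20*v - 9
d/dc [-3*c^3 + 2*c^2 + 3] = c*(4 - 9*c)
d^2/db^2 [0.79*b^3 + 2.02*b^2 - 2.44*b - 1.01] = 4.74*b + 4.04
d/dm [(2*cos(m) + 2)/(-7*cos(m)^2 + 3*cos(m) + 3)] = -14*(cos(m) + 2)*sin(m)*cos(m)/(7*sin(m)^2 + 3*cos(m) - 4)^2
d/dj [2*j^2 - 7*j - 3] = 4*j - 7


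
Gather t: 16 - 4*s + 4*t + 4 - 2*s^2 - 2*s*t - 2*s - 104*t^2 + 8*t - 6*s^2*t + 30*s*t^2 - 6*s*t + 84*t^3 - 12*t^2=-2*s^2 - 6*s + 84*t^3 + t^2*(30*s - 116) + t*(-6*s^2 - 8*s + 12) + 20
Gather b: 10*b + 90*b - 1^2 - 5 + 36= 100*b + 30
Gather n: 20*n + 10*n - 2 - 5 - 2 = 30*n - 9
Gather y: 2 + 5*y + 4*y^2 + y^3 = y^3 + 4*y^2 + 5*y + 2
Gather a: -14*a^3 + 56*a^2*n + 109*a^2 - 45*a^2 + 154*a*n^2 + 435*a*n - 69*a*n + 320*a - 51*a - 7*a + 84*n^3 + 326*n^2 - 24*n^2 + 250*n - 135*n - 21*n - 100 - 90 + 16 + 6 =-14*a^3 + a^2*(56*n + 64) + a*(154*n^2 + 366*n + 262) + 84*n^3 + 302*n^2 + 94*n - 168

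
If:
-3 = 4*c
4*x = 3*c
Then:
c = -3/4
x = -9/16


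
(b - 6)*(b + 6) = b^2 - 36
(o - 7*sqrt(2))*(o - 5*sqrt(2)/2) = o^2 - 19*sqrt(2)*o/2 + 35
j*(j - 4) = j^2 - 4*j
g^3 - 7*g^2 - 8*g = g*(g - 8)*(g + 1)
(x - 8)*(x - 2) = x^2 - 10*x + 16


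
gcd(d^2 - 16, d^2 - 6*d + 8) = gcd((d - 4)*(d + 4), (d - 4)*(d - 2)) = d - 4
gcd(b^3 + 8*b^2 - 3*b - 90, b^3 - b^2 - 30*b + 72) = b^2 + 3*b - 18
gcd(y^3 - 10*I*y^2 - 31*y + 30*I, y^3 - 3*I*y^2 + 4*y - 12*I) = y^2 - 5*I*y - 6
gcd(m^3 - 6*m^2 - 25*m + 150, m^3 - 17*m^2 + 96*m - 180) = m^2 - 11*m + 30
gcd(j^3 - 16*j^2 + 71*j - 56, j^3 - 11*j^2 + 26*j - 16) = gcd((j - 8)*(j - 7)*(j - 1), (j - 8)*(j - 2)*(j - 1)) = j^2 - 9*j + 8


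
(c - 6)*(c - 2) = c^2 - 8*c + 12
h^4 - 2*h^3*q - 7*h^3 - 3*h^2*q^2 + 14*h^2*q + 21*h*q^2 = h*(h - 7)*(h - 3*q)*(h + q)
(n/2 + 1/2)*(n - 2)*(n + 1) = n^3/2 - 3*n/2 - 1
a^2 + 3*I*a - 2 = (a + I)*(a + 2*I)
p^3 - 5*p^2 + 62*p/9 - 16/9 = (p - 8/3)*(p - 2)*(p - 1/3)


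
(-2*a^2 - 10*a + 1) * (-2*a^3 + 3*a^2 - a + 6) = 4*a^5 + 14*a^4 - 30*a^3 + a^2 - 61*a + 6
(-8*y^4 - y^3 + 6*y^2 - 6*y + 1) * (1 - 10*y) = 80*y^5 + 2*y^4 - 61*y^3 + 66*y^2 - 16*y + 1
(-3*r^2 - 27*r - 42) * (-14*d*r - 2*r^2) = 42*d*r^3 + 378*d*r^2 + 588*d*r + 6*r^4 + 54*r^3 + 84*r^2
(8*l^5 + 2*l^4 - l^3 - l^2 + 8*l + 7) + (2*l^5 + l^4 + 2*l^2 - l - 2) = 10*l^5 + 3*l^4 - l^3 + l^2 + 7*l + 5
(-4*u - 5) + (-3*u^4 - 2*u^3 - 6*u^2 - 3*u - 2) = -3*u^4 - 2*u^3 - 6*u^2 - 7*u - 7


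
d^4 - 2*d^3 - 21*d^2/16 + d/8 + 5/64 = (d - 5/2)*(d - 1/4)*(d + 1/4)*(d + 1/2)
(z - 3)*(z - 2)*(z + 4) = z^3 - z^2 - 14*z + 24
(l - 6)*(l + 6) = l^2 - 36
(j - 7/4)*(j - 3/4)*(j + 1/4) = j^3 - 9*j^2/4 + 11*j/16 + 21/64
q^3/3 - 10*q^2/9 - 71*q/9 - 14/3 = (q/3 + 1)*(q - 7)*(q + 2/3)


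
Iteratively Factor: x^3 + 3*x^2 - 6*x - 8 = (x + 4)*(x^2 - x - 2) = (x + 1)*(x + 4)*(x - 2)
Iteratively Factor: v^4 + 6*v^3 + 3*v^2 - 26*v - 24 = (v + 4)*(v^3 + 2*v^2 - 5*v - 6) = (v - 2)*(v + 4)*(v^2 + 4*v + 3) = (v - 2)*(v + 1)*(v + 4)*(v + 3)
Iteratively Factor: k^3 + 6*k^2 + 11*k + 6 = (k + 1)*(k^2 + 5*k + 6) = (k + 1)*(k + 3)*(k + 2)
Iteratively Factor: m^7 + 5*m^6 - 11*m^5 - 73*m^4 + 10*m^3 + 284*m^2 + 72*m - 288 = (m - 2)*(m^6 + 7*m^5 + 3*m^4 - 67*m^3 - 124*m^2 + 36*m + 144) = (m - 2)*(m + 3)*(m^5 + 4*m^4 - 9*m^3 - 40*m^2 - 4*m + 48) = (m - 3)*(m - 2)*(m + 3)*(m^4 + 7*m^3 + 12*m^2 - 4*m - 16) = (m - 3)*(m - 2)*(m + 3)*(m + 4)*(m^3 + 3*m^2 - 4) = (m - 3)*(m - 2)*(m - 1)*(m + 3)*(m + 4)*(m^2 + 4*m + 4) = (m - 3)*(m - 2)*(m - 1)*(m + 2)*(m + 3)*(m + 4)*(m + 2)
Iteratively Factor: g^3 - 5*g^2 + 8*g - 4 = (g - 2)*(g^2 - 3*g + 2) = (g - 2)*(g - 1)*(g - 2)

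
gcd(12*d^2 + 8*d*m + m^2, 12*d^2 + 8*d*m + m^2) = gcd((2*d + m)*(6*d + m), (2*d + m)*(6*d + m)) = 12*d^2 + 8*d*m + m^2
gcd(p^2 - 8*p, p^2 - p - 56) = p - 8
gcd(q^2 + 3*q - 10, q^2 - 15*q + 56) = 1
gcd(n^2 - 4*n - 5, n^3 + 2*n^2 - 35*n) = n - 5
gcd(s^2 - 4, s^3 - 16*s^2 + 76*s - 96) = s - 2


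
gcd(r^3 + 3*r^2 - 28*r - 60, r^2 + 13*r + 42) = r + 6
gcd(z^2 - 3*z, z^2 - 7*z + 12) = z - 3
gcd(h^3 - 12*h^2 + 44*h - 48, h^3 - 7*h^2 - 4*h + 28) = h - 2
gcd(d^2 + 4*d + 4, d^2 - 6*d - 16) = d + 2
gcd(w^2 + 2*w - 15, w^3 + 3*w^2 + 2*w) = 1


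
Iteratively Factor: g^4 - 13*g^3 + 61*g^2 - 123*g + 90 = (g - 2)*(g^3 - 11*g^2 + 39*g - 45) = (g - 3)*(g - 2)*(g^2 - 8*g + 15) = (g - 3)^2*(g - 2)*(g - 5)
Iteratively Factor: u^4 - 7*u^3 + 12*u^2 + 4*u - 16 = (u - 2)*(u^3 - 5*u^2 + 2*u + 8) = (u - 4)*(u - 2)*(u^2 - u - 2) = (u - 4)*(u - 2)*(u + 1)*(u - 2)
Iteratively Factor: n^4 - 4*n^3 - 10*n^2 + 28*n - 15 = (n - 1)*(n^3 - 3*n^2 - 13*n + 15) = (n - 1)*(n + 3)*(n^2 - 6*n + 5) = (n - 1)^2*(n + 3)*(n - 5)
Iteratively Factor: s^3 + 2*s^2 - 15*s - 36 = (s + 3)*(s^2 - s - 12) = (s + 3)^2*(s - 4)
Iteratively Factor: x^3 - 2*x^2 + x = (x - 1)*(x^2 - x) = (x - 1)^2*(x)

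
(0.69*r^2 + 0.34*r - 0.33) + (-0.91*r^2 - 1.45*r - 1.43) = -0.22*r^2 - 1.11*r - 1.76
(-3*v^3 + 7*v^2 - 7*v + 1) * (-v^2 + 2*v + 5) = 3*v^5 - 13*v^4 + 6*v^3 + 20*v^2 - 33*v + 5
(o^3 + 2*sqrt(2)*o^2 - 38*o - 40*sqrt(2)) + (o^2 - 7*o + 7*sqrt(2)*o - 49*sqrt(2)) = o^3 + o^2 + 2*sqrt(2)*o^2 - 45*o + 7*sqrt(2)*o - 89*sqrt(2)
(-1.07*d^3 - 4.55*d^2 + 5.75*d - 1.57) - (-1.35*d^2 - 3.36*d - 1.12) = -1.07*d^3 - 3.2*d^2 + 9.11*d - 0.45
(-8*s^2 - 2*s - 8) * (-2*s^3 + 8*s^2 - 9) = 16*s^5 - 60*s^4 + 8*s^2 + 18*s + 72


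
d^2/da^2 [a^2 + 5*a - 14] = 2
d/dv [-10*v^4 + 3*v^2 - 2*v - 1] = -40*v^3 + 6*v - 2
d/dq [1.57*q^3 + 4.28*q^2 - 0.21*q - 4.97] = 4.71*q^2 + 8.56*q - 0.21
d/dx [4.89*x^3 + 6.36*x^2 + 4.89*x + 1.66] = 14.67*x^2 + 12.72*x + 4.89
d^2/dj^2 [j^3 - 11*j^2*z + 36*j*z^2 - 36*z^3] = 6*j - 22*z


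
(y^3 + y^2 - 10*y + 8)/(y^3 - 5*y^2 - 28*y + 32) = (y - 2)/(y - 8)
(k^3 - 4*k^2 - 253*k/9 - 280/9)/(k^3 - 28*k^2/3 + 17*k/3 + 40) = (k + 7/3)/(k - 3)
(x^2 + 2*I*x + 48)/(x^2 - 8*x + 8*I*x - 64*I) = (x - 6*I)/(x - 8)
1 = 1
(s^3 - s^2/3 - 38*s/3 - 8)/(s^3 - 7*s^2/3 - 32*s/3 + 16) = (3*s + 2)/(3*s - 4)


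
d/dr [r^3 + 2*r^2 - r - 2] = 3*r^2 + 4*r - 1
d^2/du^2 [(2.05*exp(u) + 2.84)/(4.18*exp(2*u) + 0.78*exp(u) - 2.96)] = (35.8184199999999*exp(4*u) + 191.802644*exp(3*u) + 179.964048*exp(2*u) + 147.015904*exp(u) + 24.518272)*exp(u)/(73.034632*exp(6*u) + 40.885416*exp(5*u) - 147.525576*exp(4*u) - 57.430152*exp(3*u) + 104.467872*exp(2*u) + 20.502144*exp(u) - 25.934336)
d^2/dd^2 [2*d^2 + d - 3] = 4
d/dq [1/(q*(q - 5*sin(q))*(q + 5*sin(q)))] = (-3*q^2 + 25*q*sin(2*q) + 25*sin(q)^2)/(q^2*(q - 5*sin(q))^2*(q + 5*sin(q))^2)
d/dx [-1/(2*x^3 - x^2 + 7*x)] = (6*x^2 - 2*x + 7)/(x^2*(2*x^2 - x + 7)^2)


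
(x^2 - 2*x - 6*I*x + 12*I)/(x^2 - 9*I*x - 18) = (x - 2)/(x - 3*I)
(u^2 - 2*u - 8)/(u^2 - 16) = (u + 2)/(u + 4)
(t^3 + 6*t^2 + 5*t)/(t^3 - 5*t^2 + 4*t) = (t^2 + 6*t + 5)/(t^2 - 5*t + 4)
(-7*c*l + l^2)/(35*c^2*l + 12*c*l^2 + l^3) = (-7*c + l)/(35*c^2 + 12*c*l + l^2)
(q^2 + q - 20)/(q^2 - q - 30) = (q - 4)/(q - 6)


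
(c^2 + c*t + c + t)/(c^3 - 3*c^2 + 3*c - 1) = (c^2 + c*t + c + t)/(c^3 - 3*c^2 + 3*c - 1)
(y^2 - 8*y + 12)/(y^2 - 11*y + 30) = (y - 2)/(y - 5)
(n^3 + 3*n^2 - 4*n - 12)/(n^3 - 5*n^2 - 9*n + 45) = (n^2 - 4)/(n^2 - 8*n + 15)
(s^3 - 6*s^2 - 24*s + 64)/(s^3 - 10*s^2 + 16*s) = (s + 4)/s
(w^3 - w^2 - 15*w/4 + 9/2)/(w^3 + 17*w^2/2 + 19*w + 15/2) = (4*w^3 - 4*w^2 - 15*w + 18)/(2*(2*w^3 + 17*w^2 + 38*w + 15))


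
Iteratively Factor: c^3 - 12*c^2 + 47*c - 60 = (c - 3)*(c^2 - 9*c + 20) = (c - 4)*(c - 3)*(c - 5)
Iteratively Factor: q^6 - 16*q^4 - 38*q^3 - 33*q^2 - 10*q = (q + 1)*(q^5 - q^4 - 15*q^3 - 23*q^2 - 10*q) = q*(q + 1)*(q^4 - q^3 - 15*q^2 - 23*q - 10) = q*(q - 5)*(q + 1)*(q^3 + 4*q^2 + 5*q + 2) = q*(q - 5)*(q + 1)*(q + 2)*(q^2 + 2*q + 1) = q*(q - 5)*(q + 1)^2*(q + 2)*(q + 1)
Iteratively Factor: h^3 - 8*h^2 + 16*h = (h - 4)*(h^2 - 4*h) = (h - 4)^2*(h)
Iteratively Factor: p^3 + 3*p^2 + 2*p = (p + 1)*(p^2 + 2*p) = p*(p + 1)*(p + 2)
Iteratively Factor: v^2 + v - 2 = (v + 2)*(v - 1)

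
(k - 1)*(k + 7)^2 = k^3 + 13*k^2 + 35*k - 49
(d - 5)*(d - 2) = d^2 - 7*d + 10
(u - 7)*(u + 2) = u^2 - 5*u - 14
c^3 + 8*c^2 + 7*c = c*(c + 1)*(c + 7)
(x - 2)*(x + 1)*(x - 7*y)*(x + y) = x^4 - 6*x^3*y - x^3 - 7*x^2*y^2 + 6*x^2*y - 2*x^2 + 7*x*y^2 + 12*x*y + 14*y^2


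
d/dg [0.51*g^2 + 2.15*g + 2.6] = 1.02*g + 2.15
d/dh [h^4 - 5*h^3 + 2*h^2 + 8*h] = 4*h^3 - 15*h^2 + 4*h + 8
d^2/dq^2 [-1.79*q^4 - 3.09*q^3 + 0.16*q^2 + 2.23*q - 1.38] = -21.48*q^2 - 18.54*q + 0.32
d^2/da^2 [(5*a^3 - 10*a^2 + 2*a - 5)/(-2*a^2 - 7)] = 2*(62*a^3 - 360*a^2 - 651*a + 420)/(8*a^6 + 84*a^4 + 294*a^2 + 343)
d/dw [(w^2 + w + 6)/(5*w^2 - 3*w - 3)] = (-8*w^2 - 66*w + 15)/(25*w^4 - 30*w^3 - 21*w^2 + 18*w + 9)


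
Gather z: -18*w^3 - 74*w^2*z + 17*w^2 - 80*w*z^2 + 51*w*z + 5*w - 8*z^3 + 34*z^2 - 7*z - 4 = -18*w^3 + 17*w^2 + 5*w - 8*z^3 + z^2*(34 - 80*w) + z*(-74*w^2 + 51*w - 7) - 4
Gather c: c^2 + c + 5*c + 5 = c^2 + 6*c + 5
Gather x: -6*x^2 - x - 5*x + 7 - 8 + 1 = -6*x^2 - 6*x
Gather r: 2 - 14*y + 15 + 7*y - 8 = 9 - 7*y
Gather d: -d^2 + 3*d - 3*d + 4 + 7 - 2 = 9 - d^2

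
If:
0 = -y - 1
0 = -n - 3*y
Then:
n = 3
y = -1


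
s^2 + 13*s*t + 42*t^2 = (s + 6*t)*(s + 7*t)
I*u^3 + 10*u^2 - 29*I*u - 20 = (u - 5*I)*(u - 4*I)*(I*u + 1)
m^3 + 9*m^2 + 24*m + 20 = (m + 2)^2*(m + 5)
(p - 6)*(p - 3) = p^2 - 9*p + 18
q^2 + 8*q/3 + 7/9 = (q + 1/3)*(q + 7/3)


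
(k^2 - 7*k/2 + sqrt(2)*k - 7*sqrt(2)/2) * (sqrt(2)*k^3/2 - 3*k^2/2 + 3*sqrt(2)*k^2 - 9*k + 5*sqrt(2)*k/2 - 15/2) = sqrt(2)*k^5/2 - k^4/2 + 5*sqrt(2)*k^4/4 - 19*sqrt(2)*k^3/2 - 5*k^3/4 - 25*sqrt(2)*k^2/2 + 8*k^2 + 35*k/4 + 24*sqrt(2)*k + 105*sqrt(2)/4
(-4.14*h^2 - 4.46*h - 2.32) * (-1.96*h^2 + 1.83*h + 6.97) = 8.1144*h^4 + 1.1654*h^3 - 32.4704*h^2 - 35.3318*h - 16.1704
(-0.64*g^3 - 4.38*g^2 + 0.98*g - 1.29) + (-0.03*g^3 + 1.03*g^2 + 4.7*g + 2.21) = -0.67*g^3 - 3.35*g^2 + 5.68*g + 0.92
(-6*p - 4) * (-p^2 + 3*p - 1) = 6*p^3 - 14*p^2 - 6*p + 4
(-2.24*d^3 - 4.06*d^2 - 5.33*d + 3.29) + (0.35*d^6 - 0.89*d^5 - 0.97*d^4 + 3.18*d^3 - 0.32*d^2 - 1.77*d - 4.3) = 0.35*d^6 - 0.89*d^5 - 0.97*d^4 + 0.94*d^3 - 4.38*d^2 - 7.1*d - 1.01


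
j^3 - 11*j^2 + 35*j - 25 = (j - 5)^2*(j - 1)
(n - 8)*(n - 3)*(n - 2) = n^3 - 13*n^2 + 46*n - 48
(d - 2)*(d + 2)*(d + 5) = d^3 + 5*d^2 - 4*d - 20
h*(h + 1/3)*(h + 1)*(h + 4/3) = h^4 + 8*h^3/3 + 19*h^2/9 + 4*h/9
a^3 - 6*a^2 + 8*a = a*(a - 4)*(a - 2)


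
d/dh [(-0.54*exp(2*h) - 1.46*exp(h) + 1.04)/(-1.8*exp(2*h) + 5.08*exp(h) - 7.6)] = (-5.3712*exp(2*h) + 11.952*exp(h) + 5.8128)*exp(h)/(3.24*exp(4*h) - 18.288*exp(3*h) + 53.1664*exp(2*h) - 77.216*exp(h) + 57.76)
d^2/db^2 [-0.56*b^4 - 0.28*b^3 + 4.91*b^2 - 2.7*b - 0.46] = -6.72*b^2 - 1.68*b + 9.82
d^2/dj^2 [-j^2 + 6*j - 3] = -2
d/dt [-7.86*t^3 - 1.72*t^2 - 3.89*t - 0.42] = -23.58*t^2 - 3.44*t - 3.89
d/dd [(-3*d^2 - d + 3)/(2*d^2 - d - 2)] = 5*(d^2 + 1)/(4*d^4 - 4*d^3 - 7*d^2 + 4*d + 4)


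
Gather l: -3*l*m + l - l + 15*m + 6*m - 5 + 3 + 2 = -3*l*m + 21*m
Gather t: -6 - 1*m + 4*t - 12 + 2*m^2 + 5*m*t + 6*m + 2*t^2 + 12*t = 2*m^2 + 5*m + 2*t^2 + t*(5*m + 16) - 18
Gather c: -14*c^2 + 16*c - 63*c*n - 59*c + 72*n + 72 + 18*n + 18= -14*c^2 + c*(-63*n - 43) + 90*n + 90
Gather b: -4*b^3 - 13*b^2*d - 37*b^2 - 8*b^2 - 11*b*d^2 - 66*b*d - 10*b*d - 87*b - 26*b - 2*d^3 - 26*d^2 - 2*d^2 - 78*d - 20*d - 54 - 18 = -4*b^3 + b^2*(-13*d - 45) + b*(-11*d^2 - 76*d - 113) - 2*d^3 - 28*d^2 - 98*d - 72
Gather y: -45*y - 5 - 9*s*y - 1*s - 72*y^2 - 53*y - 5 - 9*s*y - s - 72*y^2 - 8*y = -2*s - 144*y^2 + y*(-18*s - 106) - 10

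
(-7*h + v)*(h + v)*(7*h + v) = -49*h^3 - 49*h^2*v + h*v^2 + v^3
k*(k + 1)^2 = k^3 + 2*k^2 + k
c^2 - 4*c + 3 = (c - 3)*(c - 1)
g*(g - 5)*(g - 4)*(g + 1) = g^4 - 8*g^3 + 11*g^2 + 20*g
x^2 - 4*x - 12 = (x - 6)*(x + 2)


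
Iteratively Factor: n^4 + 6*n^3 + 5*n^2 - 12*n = (n + 3)*(n^3 + 3*n^2 - 4*n) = n*(n + 3)*(n^2 + 3*n - 4) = n*(n - 1)*(n + 3)*(n + 4)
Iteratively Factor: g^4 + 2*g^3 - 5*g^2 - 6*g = (g - 2)*(g^3 + 4*g^2 + 3*g) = g*(g - 2)*(g^2 + 4*g + 3) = g*(g - 2)*(g + 1)*(g + 3)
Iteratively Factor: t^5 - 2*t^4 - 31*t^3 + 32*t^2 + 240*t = (t + 4)*(t^4 - 6*t^3 - 7*t^2 + 60*t) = (t - 4)*(t + 4)*(t^3 - 2*t^2 - 15*t) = (t - 5)*(t - 4)*(t + 4)*(t^2 + 3*t) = t*(t - 5)*(t - 4)*(t + 4)*(t + 3)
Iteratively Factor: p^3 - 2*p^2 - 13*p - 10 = (p - 5)*(p^2 + 3*p + 2) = (p - 5)*(p + 2)*(p + 1)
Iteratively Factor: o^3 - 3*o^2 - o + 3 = (o - 3)*(o^2 - 1) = (o - 3)*(o - 1)*(o + 1)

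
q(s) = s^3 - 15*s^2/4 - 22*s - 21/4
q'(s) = 3*s^2 - 15*s/2 - 22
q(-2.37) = 12.51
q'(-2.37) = 12.63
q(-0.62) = 6.71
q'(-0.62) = -16.20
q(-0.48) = 4.34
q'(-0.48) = -17.71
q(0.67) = -21.37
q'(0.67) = -25.68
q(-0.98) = 11.77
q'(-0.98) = -11.77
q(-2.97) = 0.81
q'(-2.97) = 26.74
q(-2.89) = 2.87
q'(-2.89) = 24.73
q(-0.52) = 5.04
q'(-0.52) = -17.29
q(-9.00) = -840.00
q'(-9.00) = 288.50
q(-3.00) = 0.00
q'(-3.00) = 27.50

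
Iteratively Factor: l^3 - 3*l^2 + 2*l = (l)*(l^2 - 3*l + 2) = l*(l - 2)*(l - 1)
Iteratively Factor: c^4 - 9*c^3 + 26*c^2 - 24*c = (c - 2)*(c^3 - 7*c^2 + 12*c) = (c - 3)*(c - 2)*(c^2 - 4*c) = (c - 4)*(c - 3)*(c - 2)*(c)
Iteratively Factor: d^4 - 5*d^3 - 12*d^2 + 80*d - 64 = (d - 1)*(d^3 - 4*d^2 - 16*d + 64) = (d - 4)*(d - 1)*(d^2 - 16) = (d - 4)^2*(d - 1)*(d + 4)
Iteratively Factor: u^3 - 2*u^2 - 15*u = (u - 5)*(u^2 + 3*u) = u*(u - 5)*(u + 3)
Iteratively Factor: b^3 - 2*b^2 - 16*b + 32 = (b - 4)*(b^2 + 2*b - 8) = (b - 4)*(b - 2)*(b + 4)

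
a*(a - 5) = a^2 - 5*a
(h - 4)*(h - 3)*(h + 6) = h^3 - h^2 - 30*h + 72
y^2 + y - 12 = (y - 3)*(y + 4)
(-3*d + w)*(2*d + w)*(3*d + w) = -18*d^3 - 9*d^2*w + 2*d*w^2 + w^3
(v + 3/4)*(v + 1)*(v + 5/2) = v^3 + 17*v^2/4 + 41*v/8 + 15/8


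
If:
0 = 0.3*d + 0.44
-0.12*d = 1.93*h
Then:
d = -1.47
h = 0.09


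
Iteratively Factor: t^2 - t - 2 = (t + 1)*(t - 2)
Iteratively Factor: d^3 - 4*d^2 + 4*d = (d - 2)*(d^2 - 2*d) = (d - 2)^2*(d)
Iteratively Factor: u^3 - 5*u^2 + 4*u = (u)*(u^2 - 5*u + 4) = u*(u - 1)*(u - 4)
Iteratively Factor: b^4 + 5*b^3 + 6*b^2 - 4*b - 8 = (b + 2)*(b^3 + 3*b^2 - 4) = (b - 1)*(b + 2)*(b^2 + 4*b + 4) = (b - 1)*(b + 2)^2*(b + 2)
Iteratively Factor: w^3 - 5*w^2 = (w)*(w^2 - 5*w) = w^2*(w - 5)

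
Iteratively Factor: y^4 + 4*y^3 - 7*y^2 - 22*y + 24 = (y - 1)*(y^3 + 5*y^2 - 2*y - 24) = (y - 1)*(y + 4)*(y^2 + y - 6) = (y - 2)*(y - 1)*(y + 4)*(y + 3)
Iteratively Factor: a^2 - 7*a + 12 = (a - 3)*(a - 4)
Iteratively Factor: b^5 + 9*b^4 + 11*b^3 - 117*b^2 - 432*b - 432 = (b + 3)*(b^4 + 6*b^3 - 7*b^2 - 96*b - 144) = (b + 3)*(b + 4)*(b^3 + 2*b^2 - 15*b - 36) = (b + 3)^2*(b + 4)*(b^2 - b - 12) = (b - 4)*(b + 3)^2*(b + 4)*(b + 3)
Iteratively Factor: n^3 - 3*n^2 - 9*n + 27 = (n + 3)*(n^2 - 6*n + 9) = (n - 3)*(n + 3)*(n - 3)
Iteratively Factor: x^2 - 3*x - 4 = (x + 1)*(x - 4)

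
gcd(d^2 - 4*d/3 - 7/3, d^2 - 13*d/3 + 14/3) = d - 7/3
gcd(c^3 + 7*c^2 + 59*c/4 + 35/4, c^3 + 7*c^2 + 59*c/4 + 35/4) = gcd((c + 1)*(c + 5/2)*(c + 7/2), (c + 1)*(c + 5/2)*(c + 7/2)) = c^3 + 7*c^2 + 59*c/4 + 35/4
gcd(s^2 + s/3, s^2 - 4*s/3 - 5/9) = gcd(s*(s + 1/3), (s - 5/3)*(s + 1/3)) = s + 1/3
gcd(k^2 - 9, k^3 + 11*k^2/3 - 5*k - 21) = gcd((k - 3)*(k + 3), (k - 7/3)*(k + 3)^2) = k + 3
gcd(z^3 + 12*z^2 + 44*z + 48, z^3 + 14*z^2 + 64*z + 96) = z^2 + 10*z + 24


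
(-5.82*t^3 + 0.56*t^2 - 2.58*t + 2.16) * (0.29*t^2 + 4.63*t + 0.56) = -1.6878*t^5 - 26.7842*t^4 - 1.4146*t^3 - 11.0054*t^2 + 8.556*t + 1.2096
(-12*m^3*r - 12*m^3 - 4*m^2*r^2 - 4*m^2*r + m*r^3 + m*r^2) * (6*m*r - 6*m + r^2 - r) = -72*m^4*r^2 + 72*m^4 - 36*m^3*r^3 + 36*m^3*r + 2*m^2*r^4 - 2*m^2*r^2 + m*r^5 - m*r^3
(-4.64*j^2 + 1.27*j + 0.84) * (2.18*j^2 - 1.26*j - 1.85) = -10.1152*j^4 + 8.615*j^3 + 8.815*j^2 - 3.4079*j - 1.554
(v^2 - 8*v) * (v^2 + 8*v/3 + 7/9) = v^4 - 16*v^3/3 - 185*v^2/9 - 56*v/9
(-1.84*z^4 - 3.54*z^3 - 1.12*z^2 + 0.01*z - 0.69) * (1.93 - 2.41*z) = 4.4344*z^5 + 4.9802*z^4 - 4.133*z^3 - 2.1857*z^2 + 1.6822*z - 1.3317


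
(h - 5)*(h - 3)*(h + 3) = h^3 - 5*h^2 - 9*h + 45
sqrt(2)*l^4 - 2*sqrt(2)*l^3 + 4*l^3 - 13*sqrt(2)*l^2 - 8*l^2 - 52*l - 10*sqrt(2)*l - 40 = (l - 5)*(l + 2)*(l + 2*sqrt(2))*(sqrt(2)*l + sqrt(2))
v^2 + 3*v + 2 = (v + 1)*(v + 2)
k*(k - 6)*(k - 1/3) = k^3 - 19*k^2/3 + 2*k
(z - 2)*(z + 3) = z^2 + z - 6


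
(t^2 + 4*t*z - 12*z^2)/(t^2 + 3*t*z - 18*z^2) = (-t + 2*z)/(-t + 3*z)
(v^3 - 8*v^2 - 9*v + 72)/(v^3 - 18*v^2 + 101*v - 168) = (v + 3)/(v - 7)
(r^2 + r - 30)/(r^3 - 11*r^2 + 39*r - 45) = (r + 6)/(r^2 - 6*r + 9)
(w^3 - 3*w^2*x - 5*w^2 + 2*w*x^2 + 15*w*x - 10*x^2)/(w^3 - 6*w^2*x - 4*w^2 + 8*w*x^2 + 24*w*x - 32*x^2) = (-w^2 + w*x + 5*w - 5*x)/(-w^2 + 4*w*x + 4*w - 16*x)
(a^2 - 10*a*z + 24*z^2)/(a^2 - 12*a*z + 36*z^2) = (-a + 4*z)/(-a + 6*z)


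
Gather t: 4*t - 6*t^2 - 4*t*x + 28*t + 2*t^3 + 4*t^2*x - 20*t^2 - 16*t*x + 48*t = 2*t^3 + t^2*(4*x - 26) + t*(80 - 20*x)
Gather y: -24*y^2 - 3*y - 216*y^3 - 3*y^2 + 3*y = -216*y^3 - 27*y^2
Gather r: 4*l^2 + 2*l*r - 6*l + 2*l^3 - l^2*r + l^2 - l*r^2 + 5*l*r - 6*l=2*l^3 + 5*l^2 - l*r^2 - 12*l + r*(-l^2 + 7*l)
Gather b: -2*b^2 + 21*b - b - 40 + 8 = -2*b^2 + 20*b - 32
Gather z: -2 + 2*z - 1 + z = 3*z - 3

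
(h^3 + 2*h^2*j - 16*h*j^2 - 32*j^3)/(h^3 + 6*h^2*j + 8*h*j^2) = (h - 4*j)/h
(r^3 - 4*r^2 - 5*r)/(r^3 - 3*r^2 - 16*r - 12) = r*(r - 5)/(r^2 - 4*r - 12)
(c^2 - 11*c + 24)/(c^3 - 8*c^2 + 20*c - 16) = (c^2 - 11*c + 24)/(c^3 - 8*c^2 + 20*c - 16)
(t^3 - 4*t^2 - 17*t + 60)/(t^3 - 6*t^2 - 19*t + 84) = (t - 5)/(t - 7)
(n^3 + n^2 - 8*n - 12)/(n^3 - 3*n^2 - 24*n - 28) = (n - 3)/(n - 7)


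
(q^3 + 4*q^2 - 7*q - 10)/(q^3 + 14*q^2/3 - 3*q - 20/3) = 3*(q - 2)/(3*q - 4)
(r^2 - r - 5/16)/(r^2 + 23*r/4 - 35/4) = (r + 1/4)/(r + 7)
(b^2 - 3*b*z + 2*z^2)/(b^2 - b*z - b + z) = (b - 2*z)/(b - 1)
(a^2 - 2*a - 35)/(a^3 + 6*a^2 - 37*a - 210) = (a - 7)/(a^2 + a - 42)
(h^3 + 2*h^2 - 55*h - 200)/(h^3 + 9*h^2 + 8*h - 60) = (h^2 - 3*h - 40)/(h^2 + 4*h - 12)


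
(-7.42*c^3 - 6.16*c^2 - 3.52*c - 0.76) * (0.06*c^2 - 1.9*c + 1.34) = -0.4452*c^5 + 13.7284*c^4 + 1.55*c^3 - 1.612*c^2 - 3.2728*c - 1.0184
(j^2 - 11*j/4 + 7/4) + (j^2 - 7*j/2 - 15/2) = 2*j^2 - 25*j/4 - 23/4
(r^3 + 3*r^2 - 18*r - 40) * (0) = 0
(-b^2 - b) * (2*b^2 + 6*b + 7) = -2*b^4 - 8*b^3 - 13*b^2 - 7*b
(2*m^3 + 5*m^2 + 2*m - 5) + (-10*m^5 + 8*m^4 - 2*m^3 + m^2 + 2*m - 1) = -10*m^5 + 8*m^4 + 6*m^2 + 4*m - 6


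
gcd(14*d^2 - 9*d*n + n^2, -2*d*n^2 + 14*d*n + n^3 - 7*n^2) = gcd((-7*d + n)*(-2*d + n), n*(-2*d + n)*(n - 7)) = 2*d - n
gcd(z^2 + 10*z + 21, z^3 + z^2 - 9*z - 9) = z + 3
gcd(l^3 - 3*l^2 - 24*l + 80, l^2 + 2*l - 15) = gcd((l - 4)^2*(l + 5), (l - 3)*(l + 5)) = l + 5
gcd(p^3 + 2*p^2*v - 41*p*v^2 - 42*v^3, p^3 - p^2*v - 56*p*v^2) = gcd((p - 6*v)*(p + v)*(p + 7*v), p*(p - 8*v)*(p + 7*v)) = p + 7*v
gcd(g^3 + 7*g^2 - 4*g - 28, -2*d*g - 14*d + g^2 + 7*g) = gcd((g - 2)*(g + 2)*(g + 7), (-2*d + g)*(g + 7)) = g + 7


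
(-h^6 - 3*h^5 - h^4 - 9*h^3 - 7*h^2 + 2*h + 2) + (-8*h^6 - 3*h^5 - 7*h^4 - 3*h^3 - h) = -9*h^6 - 6*h^5 - 8*h^4 - 12*h^3 - 7*h^2 + h + 2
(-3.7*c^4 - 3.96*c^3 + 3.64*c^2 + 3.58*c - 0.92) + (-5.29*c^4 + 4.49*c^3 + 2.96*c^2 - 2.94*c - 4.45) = -8.99*c^4 + 0.53*c^3 + 6.6*c^2 + 0.64*c - 5.37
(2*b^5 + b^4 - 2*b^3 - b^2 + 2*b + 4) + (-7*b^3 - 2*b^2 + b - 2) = 2*b^5 + b^4 - 9*b^3 - 3*b^2 + 3*b + 2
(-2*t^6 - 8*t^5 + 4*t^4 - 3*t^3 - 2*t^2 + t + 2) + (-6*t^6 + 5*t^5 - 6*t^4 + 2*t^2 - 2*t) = -8*t^6 - 3*t^5 - 2*t^4 - 3*t^3 - t + 2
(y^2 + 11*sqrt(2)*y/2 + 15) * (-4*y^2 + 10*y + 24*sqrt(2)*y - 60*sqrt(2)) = -4*y^4 + 2*sqrt(2)*y^3 + 10*y^3 - 5*sqrt(2)*y^2 + 204*y^2 - 510*y + 360*sqrt(2)*y - 900*sqrt(2)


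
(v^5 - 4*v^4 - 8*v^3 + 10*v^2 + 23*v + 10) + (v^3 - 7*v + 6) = v^5 - 4*v^4 - 7*v^3 + 10*v^2 + 16*v + 16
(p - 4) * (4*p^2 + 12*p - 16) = 4*p^3 - 4*p^2 - 64*p + 64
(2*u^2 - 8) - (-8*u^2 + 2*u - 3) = 10*u^2 - 2*u - 5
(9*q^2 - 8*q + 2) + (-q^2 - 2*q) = 8*q^2 - 10*q + 2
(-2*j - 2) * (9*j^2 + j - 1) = -18*j^3 - 20*j^2 + 2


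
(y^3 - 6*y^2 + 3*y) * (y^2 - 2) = y^5 - 6*y^4 + y^3 + 12*y^2 - 6*y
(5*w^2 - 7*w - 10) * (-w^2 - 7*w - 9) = -5*w^4 - 28*w^3 + 14*w^2 + 133*w + 90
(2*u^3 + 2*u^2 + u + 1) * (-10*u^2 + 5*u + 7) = -20*u^5 - 10*u^4 + 14*u^3 + 9*u^2 + 12*u + 7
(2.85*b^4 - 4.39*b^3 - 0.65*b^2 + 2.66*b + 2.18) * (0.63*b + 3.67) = 1.7955*b^5 + 7.6938*b^4 - 16.5208*b^3 - 0.7097*b^2 + 11.1356*b + 8.0006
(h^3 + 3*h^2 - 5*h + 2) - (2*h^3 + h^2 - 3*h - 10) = -h^3 + 2*h^2 - 2*h + 12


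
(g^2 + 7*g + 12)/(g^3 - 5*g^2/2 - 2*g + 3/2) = 2*(g^2 + 7*g + 12)/(2*g^3 - 5*g^2 - 4*g + 3)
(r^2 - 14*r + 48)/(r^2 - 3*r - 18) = (r - 8)/(r + 3)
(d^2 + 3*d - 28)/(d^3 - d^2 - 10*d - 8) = (d + 7)/(d^2 + 3*d + 2)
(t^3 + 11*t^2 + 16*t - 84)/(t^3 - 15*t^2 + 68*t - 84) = (t^2 + 13*t + 42)/(t^2 - 13*t + 42)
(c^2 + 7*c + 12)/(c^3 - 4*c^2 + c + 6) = (c^2 + 7*c + 12)/(c^3 - 4*c^2 + c + 6)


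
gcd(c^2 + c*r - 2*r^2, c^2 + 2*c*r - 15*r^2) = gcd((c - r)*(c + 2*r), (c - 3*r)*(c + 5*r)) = 1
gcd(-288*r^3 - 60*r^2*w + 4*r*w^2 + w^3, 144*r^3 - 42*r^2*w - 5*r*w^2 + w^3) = 48*r^2 + 2*r*w - w^2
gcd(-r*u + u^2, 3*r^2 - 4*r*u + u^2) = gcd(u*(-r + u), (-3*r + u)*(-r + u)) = r - u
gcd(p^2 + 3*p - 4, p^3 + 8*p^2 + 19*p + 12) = p + 4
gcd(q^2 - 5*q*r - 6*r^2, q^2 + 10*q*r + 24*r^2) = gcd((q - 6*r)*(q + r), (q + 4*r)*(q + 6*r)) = 1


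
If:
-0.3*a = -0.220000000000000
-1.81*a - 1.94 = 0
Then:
No Solution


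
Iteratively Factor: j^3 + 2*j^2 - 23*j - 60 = (j + 3)*(j^2 - j - 20) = (j + 3)*(j + 4)*(j - 5)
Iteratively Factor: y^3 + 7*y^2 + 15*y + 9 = (y + 3)*(y^2 + 4*y + 3) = (y + 3)^2*(y + 1)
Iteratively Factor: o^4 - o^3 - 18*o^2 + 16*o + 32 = (o + 4)*(o^3 - 5*o^2 + 2*o + 8) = (o - 2)*(o + 4)*(o^2 - 3*o - 4) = (o - 2)*(o + 1)*(o + 4)*(o - 4)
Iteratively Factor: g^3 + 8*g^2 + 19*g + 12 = (g + 1)*(g^2 + 7*g + 12) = (g + 1)*(g + 3)*(g + 4)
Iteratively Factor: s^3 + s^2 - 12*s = (s + 4)*(s^2 - 3*s) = s*(s + 4)*(s - 3)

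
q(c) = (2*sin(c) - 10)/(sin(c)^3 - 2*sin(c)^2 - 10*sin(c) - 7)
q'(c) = (2*sin(c) - 10)*(-3*sin(c)^2*cos(c) + 4*sin(c)*cos(c) + 10*cos(c))/(sin(c)^3 - 2*sin(c)^2 - 10*sin(c) - 7)^2 + 2*cos(c)/(sin(c)^3 - 2*sin(c)^2 - 10*sin(c) - 7) = 2*(-2*sin(c)^3 + 17*sin(c)^2 - 20*sin(c) - 57)*cos(c)/((sin(c) + 1)^2*(sin(c)^2 - 3*sin(c) - 7)^2)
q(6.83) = 0.71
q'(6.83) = -0.68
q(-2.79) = 2.79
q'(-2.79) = 6.13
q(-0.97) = 17.30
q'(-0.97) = -69.36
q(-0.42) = 3.26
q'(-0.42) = -7.59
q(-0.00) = 1.43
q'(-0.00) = -2.33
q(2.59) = 0.71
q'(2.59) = 0.67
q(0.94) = 0.53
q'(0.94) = -0.30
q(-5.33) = 0.53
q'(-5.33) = -0.29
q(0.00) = 1.43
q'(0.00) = -2.33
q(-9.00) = 3.29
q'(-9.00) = 7.71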